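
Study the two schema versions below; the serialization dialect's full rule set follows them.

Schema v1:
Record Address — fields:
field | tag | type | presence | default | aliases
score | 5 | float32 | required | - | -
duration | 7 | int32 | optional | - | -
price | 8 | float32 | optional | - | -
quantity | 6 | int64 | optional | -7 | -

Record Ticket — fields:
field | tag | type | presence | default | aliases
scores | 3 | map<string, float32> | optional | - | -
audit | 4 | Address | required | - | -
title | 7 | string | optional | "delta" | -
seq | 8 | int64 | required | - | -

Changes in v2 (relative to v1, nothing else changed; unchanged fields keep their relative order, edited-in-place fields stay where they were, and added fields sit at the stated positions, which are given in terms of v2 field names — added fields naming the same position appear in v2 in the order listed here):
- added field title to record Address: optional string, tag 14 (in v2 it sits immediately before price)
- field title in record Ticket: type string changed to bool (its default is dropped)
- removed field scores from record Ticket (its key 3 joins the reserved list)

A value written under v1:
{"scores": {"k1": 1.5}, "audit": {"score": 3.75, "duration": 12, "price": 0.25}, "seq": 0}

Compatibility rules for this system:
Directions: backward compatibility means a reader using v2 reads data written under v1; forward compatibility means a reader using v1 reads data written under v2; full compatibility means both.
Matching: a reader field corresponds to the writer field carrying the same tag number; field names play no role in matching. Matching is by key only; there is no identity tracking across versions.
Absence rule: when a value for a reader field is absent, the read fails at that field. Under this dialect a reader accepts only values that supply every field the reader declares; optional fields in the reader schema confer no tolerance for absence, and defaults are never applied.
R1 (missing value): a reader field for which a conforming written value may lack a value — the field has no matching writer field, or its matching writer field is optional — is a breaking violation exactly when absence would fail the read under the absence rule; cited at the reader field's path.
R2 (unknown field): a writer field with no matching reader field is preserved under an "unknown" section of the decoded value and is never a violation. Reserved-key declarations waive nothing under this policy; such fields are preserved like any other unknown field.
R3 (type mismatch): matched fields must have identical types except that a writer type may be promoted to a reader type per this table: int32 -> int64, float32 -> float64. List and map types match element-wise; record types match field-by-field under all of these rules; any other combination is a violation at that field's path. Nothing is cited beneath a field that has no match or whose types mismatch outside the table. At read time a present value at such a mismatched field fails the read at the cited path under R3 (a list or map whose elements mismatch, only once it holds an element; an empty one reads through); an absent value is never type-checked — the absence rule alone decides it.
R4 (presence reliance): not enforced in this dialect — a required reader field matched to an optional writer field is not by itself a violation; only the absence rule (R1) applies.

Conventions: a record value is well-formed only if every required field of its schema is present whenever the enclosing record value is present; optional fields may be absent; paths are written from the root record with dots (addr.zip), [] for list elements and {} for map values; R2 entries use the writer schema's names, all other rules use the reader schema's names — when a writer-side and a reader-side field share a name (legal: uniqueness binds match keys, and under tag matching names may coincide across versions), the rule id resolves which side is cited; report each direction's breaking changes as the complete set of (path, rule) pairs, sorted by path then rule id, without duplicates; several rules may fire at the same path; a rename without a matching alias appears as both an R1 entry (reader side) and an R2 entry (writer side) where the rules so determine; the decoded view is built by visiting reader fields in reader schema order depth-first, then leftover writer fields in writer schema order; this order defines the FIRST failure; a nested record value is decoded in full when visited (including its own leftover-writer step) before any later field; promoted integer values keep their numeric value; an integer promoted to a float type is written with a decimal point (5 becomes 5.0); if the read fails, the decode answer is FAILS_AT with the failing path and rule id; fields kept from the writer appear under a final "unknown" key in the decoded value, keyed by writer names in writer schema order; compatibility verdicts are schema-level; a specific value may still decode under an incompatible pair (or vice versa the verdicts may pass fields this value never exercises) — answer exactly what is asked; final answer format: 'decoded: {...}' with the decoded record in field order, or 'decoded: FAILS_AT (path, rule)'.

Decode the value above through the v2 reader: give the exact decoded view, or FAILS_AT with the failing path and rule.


in Ticket below, arrows point writer -> reader
decode walk for Ticket under reader schema v2:
  audit.score := 3.75
  audit.duration := 12
  read fails at audit.title under R1 (no fill)
  => FAILS_AT (audit.title, R1)
the rest of the Ticket diff is inert for this question:
  removed field scores from record Ticket (its key 3 joins the reserved list) -> matters for Ticket compatibility verdicts, not for this value's decode

decoded: FAILS_AT (audit.title, R1)


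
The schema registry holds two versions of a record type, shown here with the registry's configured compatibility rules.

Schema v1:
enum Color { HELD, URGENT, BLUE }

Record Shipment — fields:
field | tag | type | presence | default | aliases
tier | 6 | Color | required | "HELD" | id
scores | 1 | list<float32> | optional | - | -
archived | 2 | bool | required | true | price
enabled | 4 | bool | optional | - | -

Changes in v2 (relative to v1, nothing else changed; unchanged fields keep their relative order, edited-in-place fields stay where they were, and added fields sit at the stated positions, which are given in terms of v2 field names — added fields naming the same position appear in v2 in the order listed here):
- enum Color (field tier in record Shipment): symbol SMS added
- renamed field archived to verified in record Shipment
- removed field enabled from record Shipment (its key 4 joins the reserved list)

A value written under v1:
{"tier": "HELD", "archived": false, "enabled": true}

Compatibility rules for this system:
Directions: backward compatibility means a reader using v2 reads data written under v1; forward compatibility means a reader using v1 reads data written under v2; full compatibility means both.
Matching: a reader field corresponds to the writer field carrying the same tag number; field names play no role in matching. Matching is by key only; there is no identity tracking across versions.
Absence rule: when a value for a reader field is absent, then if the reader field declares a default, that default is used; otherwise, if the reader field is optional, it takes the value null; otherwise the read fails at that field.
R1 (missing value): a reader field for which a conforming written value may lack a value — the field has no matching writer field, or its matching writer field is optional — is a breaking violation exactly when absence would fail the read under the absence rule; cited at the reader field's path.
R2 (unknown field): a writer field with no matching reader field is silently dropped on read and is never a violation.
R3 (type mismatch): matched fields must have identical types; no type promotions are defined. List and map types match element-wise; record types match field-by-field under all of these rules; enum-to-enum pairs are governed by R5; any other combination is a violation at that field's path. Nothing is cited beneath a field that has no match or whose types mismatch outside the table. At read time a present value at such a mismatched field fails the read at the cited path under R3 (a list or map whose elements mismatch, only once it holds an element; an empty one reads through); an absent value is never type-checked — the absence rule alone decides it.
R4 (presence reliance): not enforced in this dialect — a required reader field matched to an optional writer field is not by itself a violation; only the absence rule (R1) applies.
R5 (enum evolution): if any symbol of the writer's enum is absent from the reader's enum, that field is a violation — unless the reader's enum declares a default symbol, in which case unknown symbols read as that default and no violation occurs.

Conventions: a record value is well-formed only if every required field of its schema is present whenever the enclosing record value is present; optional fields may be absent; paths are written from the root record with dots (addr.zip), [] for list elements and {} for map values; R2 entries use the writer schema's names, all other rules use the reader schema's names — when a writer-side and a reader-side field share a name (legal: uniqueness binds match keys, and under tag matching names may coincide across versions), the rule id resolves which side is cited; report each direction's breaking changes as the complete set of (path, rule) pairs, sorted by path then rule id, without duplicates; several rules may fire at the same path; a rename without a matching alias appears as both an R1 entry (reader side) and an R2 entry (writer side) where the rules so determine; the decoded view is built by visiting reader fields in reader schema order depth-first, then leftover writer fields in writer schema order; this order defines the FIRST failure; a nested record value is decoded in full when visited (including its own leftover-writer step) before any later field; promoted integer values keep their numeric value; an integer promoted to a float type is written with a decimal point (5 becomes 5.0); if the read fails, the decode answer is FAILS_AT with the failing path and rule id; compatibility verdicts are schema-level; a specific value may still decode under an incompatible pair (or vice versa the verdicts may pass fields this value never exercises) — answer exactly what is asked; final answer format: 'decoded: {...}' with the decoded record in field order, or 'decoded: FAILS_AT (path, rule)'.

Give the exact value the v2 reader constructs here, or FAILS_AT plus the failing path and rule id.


each type pair in Shipment: writer, then reader
decode (reader v2):
  tier := "HELD"
  scores := null (not supplied -> null)
  verified := false (from writer archived)
  writer enabled: unmatched, discarded
  => decoded: {"tier": "HELD", "scores": null, "verified": false}
diffs on Shipment not affecting the asked answer:
  enum Color (field tier in record Shipment): symbol SMS added -> schema-level compatibility only; this Shipment value's decode is unchanged

decoded: {"tier": "HELD", "scores": null, "verified": false}


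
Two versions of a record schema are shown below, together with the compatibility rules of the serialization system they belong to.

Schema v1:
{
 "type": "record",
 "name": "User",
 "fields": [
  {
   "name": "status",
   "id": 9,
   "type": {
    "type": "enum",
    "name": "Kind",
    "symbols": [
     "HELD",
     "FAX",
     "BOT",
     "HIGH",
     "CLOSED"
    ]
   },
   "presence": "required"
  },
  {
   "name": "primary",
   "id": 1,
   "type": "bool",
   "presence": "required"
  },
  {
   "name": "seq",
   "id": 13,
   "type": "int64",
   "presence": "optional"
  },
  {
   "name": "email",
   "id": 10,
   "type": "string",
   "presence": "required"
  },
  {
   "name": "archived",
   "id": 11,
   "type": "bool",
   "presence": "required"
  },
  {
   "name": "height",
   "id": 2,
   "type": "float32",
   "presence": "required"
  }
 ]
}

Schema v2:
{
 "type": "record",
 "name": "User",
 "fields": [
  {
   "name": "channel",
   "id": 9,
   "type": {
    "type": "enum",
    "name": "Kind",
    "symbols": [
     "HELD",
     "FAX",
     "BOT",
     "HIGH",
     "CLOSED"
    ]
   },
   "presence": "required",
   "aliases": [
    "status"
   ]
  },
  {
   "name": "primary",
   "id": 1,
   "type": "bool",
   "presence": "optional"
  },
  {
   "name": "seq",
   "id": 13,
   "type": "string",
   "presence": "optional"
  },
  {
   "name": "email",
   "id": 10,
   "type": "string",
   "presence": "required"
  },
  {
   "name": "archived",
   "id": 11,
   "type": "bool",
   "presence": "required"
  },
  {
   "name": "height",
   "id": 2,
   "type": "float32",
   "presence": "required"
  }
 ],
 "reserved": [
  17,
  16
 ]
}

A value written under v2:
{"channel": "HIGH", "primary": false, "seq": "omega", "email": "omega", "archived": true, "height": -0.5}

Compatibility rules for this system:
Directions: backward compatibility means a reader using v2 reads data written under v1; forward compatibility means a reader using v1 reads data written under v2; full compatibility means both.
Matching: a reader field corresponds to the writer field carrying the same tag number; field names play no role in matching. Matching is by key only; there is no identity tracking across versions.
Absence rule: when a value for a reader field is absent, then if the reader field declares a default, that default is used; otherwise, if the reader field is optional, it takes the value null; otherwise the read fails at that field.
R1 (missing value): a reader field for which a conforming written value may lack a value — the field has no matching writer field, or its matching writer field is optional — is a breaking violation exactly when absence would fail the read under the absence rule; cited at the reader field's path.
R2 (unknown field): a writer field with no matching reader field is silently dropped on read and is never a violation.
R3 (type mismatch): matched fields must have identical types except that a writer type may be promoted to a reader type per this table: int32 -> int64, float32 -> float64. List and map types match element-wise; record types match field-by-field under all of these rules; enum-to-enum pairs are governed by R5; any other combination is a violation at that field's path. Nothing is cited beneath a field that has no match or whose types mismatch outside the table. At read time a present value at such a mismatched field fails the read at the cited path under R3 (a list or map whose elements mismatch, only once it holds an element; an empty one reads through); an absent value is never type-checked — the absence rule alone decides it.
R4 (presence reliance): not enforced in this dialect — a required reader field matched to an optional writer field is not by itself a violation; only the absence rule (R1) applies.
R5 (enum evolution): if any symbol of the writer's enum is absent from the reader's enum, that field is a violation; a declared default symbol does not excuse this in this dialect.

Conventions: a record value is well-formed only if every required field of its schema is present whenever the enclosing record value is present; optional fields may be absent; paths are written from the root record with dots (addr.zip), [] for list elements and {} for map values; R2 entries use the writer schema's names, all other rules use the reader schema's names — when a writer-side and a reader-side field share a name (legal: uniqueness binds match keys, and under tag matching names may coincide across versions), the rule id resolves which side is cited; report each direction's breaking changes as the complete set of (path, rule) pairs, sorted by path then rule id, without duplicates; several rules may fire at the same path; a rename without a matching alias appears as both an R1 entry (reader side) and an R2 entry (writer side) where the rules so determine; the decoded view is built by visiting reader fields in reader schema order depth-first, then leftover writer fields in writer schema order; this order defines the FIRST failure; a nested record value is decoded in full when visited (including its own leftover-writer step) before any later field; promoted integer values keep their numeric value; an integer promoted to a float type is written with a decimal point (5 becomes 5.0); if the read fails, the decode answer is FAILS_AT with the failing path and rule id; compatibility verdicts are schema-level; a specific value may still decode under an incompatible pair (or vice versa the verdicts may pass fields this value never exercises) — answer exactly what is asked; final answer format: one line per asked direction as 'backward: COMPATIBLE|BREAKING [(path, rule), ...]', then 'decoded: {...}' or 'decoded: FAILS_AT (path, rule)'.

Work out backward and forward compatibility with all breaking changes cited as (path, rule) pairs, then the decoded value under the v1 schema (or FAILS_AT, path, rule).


backward: BREAKING [(seq, R3)]; forward: BREAKING [(primary, R1), (seq, R3)]; decoded: FAILS_AT (seq, R3)

the writer's type comes first in each User pair
checking backward for User: reader v2 against writer v1:
  channel: Kind -> Kind, writer required; from status
  primary: bool -> bool, writer required; from primary
  seq: int64 -> string, writer optional; from seq
  email: string -> string, writer required; from email
  archived: bool -> bool, writer required; from archived
  height: float32 -> float32, writer required; from height
  breaking: (seq, R3)
  => backward: BREAKING (1)
checking forward for User: reader v1 against writer v2:
  status: Kind -> Kind, writer required; from channel
  primary: bool -> bool, writer optional; from primary
  seq: string -> int64, writer optional; from seq
  email: string -> string, writer required; from email
  archived: bool -> bool, writer required; from archived
  height: float32 -> float32, writer required; from height
  breaking: (primary, R1)
  breaking: (seq, R3)
  => forward: BREAKING (2)
migrating the User value to v1:
  status := "HIGH" (from writer channel)
  primary := false
  read fails at seq under R3
  => FAILS_AT (seq, R3)


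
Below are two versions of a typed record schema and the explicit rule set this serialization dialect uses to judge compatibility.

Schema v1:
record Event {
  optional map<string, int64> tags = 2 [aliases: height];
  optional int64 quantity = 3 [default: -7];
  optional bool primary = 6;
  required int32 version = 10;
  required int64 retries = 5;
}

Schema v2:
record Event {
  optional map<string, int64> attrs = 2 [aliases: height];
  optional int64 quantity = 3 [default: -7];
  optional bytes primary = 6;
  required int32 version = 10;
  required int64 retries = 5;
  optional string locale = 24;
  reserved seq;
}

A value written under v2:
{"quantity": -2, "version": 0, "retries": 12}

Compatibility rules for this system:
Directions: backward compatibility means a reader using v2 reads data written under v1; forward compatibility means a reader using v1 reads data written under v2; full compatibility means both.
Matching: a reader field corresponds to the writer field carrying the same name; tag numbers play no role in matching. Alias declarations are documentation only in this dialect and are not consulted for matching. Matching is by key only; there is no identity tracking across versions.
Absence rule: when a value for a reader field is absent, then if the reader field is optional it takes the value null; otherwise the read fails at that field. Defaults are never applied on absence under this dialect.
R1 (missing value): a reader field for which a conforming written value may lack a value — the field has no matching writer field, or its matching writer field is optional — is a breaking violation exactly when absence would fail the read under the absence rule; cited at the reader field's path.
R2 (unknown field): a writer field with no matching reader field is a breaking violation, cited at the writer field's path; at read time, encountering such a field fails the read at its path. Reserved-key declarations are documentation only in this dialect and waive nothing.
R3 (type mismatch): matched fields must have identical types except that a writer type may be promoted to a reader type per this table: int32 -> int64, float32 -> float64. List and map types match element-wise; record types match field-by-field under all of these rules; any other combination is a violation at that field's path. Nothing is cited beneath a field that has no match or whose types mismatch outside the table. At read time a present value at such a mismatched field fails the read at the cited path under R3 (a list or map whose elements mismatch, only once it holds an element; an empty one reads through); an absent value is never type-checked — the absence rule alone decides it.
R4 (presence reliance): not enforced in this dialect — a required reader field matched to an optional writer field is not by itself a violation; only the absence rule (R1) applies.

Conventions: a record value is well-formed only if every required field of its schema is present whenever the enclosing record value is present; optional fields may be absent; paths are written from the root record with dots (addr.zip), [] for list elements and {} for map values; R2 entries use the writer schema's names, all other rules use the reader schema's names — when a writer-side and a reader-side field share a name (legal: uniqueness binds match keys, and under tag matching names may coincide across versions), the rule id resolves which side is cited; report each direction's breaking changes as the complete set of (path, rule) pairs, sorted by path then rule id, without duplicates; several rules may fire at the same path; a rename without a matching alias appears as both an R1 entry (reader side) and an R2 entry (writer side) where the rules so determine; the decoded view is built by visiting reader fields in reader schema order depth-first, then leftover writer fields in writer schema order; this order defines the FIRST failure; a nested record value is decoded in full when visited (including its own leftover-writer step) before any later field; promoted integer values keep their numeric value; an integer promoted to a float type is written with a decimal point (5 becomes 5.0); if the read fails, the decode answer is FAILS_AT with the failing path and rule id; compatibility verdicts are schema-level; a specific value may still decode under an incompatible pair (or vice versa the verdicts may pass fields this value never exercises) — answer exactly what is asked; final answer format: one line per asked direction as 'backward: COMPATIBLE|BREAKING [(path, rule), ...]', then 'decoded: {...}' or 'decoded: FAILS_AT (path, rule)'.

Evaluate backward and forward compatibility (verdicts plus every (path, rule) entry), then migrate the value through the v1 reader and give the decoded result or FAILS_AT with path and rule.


backward: BREAKING [(primary, R3), (tags, R2)]; forward: BREAKING [(attrs, R2), (locale, R2), (primary, R3)]; decoded: {"tags": null, "quantity": -2, "primary": null, "version": 0, "retries": 12}

each type pair in Event: writer, then reader
backward analysis of Event with v2 as reader and v1 as writer:
  attrs: no writer-side match
  writer optional, int64 -> int64: reader quantity maps from writer quantity
  writer optional, bool -> bytes: reader primary maps from writer primary
  writer required, int32 -> int32: reader version maps from writer version
  writer required, int64 -> int64: reader retries maps from writer retries
  locale: no writer-side match
  leftover writer field: tags
  violation R3 at primary
  violation R2 at tags
  => backward verdict for Event: BREAKING, 2 violation(s)
forward analysis of Event with v1 as reader and v2 as writer:
  tags: no writer-side match
  writer optional, int64 -> int64: reader quantity maps from writer quantity
  writer optional, bytes -> bool: reader primary maps from writer primary
  writer required, int32 -> int32: reader version maps from writer version
  writer required, int64 -> int64: reader retries maps from writer retries
  leftover writer field: attrs
  leftover writer field: locale
  violation R2 at attrs
  violation R2 at locale
  violation R3 at primary
  => forward verdict for Event: BREAKING, 3 violation(s)
decode walk for Event under reader schema v1:
  tags := null (absent, optional -> null)
  quantity := -2
  primary := null (absent, optional -> null)
  version := 0
  retries := 12
  => decoded: {"tags": null, "quantity": -2, "primary": null, "version": 0, "retries": 12}


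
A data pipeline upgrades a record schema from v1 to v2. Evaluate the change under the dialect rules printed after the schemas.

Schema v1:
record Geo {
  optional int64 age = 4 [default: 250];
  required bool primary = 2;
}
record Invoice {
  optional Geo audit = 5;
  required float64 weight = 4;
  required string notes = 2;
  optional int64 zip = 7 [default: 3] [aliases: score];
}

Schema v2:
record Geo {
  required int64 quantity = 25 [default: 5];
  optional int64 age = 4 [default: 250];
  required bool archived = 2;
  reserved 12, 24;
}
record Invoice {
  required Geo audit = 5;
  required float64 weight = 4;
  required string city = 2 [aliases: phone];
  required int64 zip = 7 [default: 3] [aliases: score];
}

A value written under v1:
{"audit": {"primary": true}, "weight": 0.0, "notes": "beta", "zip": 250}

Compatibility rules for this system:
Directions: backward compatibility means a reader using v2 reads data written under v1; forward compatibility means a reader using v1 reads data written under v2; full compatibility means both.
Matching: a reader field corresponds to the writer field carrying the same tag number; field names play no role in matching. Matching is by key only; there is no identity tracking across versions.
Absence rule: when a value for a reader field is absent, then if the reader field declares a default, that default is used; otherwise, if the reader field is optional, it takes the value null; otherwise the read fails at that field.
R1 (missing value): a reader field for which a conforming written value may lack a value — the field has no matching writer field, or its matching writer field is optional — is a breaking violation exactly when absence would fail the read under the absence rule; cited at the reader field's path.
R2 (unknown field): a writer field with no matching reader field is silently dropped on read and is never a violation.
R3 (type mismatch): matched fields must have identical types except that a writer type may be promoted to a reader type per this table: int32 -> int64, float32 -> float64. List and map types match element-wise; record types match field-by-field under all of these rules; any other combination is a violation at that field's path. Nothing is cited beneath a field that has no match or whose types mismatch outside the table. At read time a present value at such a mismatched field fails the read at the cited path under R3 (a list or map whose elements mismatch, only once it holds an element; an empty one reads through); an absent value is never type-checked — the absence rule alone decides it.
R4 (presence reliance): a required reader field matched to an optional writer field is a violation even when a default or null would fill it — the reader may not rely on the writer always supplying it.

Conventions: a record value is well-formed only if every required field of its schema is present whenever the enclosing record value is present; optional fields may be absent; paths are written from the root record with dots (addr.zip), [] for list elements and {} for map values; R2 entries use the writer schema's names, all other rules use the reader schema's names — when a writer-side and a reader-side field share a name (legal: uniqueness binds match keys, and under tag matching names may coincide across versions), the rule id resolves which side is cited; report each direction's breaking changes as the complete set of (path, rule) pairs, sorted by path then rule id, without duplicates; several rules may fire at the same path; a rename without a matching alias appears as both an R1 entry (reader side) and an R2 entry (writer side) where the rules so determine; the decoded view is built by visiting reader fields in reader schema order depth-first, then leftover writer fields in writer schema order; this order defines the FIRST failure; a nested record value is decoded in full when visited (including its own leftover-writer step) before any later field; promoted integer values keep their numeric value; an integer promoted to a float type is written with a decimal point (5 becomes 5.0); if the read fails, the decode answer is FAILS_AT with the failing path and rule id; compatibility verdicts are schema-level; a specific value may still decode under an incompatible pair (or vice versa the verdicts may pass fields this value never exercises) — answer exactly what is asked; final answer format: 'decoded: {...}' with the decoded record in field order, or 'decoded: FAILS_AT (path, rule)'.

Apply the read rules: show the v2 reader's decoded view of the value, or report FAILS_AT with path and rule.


decoded: {"audit": {"quantity": 5, "age": 250, "archived": true}, "weight": 0.0, "city": "beta", "zip": 250}

in Invoice below, arrows point writer -> reader
migrating the Invoice value to v2:
  audit.quantity := 5 (missing; default applied)
  audit.age := 250 (missing; default applied)
  audit.archived := true (from writer primary)
  weight := 0.0
  city := "beta" (from writer notes)
  zip := 250
  => decoded: {"audit": {"quantity": 5, "age": 250, "archived": true}, "weight": 0.0, "city": "beta", "zip": 250}
remaining Invoice differences; none change what is asked:
  field zip in record Invoice: optional changed to required -> affects the rule determinations only; this particular Invoice value decodes identically
  field audit in record Invoice: optional changed to required -> affects the rule determinations only; this particular Invoice value decodes identically


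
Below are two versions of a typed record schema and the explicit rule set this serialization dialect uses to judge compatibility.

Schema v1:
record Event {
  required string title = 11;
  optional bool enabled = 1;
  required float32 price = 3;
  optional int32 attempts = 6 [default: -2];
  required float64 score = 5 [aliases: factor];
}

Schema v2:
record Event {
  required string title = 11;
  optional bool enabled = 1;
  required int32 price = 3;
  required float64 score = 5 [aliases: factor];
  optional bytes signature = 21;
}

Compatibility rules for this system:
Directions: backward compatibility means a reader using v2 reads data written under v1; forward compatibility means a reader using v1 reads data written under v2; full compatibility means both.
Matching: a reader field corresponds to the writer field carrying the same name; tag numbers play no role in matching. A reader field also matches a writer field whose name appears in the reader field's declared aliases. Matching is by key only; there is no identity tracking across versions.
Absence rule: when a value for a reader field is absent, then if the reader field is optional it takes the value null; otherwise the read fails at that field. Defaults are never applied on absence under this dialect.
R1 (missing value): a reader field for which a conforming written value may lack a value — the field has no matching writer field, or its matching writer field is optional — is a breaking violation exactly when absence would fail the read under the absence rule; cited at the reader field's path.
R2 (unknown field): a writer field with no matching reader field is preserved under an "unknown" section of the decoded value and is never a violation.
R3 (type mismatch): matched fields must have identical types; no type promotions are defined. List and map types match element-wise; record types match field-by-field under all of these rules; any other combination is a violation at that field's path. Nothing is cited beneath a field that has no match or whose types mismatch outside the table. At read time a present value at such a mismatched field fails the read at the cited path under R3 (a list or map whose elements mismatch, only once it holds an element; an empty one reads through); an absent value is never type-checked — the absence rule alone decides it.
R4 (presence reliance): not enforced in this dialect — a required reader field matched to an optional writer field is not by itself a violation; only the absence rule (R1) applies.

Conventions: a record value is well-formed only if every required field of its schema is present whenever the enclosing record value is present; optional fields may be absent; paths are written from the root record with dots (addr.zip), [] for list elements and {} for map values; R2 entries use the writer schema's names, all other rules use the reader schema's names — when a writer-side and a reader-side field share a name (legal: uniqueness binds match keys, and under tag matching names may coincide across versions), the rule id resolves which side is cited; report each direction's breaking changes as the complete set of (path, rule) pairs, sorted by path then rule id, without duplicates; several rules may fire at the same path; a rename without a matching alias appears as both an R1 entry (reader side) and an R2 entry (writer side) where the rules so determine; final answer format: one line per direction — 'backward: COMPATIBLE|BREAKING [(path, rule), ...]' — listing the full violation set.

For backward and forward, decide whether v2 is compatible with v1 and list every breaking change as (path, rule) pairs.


in Event below, arrows point writer -> reader
backward on Event — v2 reading data written by v1:
  title: string -> string, writer required; from title
  enabled: bool -> bool, writer optional; from enabled
  price: float32 -> int32, writer required; from price
  score: float64 -> float64, writer required; from score
  signature: no writer match
  leftover writer field: attempts
  breaking: (price, R3)
  => 1 violation(s): backward is BREAKING for Event
forward on Event — v1 reading data written by v2:
  title: string -> string, writer required; from title
  enabled: bool -> bool, writer optional; from enabled
  price: int32 -> float32, writer required; from price
  attempts: no writer match
  score: float64 -> float64, writer required; from score
  leftover writer field: signature
  breaking: (price, R3)
  => 1 violation(s): forward is BREAKING for Event

backward: BREAKING [(price, R3)]; forward: BREAKING [(price, R3)]


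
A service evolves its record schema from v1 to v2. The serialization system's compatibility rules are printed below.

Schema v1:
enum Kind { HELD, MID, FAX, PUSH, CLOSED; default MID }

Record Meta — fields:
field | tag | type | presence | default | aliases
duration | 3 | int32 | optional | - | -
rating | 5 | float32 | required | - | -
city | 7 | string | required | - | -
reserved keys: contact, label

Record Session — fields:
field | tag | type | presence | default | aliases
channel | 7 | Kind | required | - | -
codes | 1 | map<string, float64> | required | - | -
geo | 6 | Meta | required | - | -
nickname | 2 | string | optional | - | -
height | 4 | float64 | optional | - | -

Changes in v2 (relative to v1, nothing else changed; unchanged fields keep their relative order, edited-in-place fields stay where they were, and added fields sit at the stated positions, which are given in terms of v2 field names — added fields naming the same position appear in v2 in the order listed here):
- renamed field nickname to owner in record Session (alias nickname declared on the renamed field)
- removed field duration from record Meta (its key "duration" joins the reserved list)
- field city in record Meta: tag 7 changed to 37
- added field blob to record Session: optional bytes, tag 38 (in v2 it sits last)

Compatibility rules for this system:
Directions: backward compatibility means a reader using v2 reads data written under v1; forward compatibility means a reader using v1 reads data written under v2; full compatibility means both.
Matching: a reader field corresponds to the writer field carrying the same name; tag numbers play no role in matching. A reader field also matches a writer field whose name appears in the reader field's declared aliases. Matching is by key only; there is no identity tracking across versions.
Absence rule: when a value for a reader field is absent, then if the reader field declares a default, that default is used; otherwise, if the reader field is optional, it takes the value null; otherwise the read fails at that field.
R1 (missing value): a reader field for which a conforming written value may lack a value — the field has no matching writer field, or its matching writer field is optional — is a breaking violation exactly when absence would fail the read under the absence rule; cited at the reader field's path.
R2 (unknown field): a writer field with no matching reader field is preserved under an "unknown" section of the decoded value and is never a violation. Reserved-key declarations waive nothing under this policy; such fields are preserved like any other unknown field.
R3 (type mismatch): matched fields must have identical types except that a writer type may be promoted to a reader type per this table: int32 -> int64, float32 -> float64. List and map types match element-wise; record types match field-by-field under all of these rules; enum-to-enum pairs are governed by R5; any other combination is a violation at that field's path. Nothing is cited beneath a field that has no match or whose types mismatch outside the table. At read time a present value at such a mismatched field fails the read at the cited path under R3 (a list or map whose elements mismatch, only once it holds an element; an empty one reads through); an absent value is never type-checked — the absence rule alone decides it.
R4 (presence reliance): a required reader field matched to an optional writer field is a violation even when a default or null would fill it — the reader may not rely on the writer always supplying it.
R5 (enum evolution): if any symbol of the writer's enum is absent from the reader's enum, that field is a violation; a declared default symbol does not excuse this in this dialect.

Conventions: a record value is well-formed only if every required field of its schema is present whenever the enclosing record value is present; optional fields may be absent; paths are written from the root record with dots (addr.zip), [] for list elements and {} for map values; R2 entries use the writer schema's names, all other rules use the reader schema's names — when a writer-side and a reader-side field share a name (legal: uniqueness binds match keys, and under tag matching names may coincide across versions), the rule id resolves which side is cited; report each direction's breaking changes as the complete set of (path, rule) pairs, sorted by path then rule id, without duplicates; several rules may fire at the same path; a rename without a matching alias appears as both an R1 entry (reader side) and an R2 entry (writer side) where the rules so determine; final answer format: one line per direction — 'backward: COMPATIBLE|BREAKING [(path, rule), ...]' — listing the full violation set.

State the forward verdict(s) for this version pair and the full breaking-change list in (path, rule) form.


in Session below, arrows point writer -> reader
forward pass over Session, reader schema v1, writer schema v2:
  channel: Kind -> Kind, writer required; from channel
  codes: map<string, float64> -> map<string, float64>, writer required; from codes
  geo: Meta -> Meta, writer required; from geo
  nickname has no writer counterpart
  height: float64 -> float64, writer optional; from height
  owner (writer side), unknown to reader
  blob (writer side), unknown to reader
  geo.duration has no writer counterpart
  geo.rating: float32 -> float32, writer required; from geo.rating
  geo.city: string -> string, writer required; from geo.city
  => no violations; forward on Session: COMPATIBLE
ruling out the remaining Session differences:
  renamed field nickname to owner in record Session (alias nickname declared on the renamed field) -> inert for the asked Session verdict: nothing fires
  removed field duration from record Meta (its key "duration" joins the reserved list) -> inert for the asked Session verdict: nothing fires
  field city in record Meta: tag 7 changed to 37 -> inert for the asked Session verdict: nothing fires
  added field blob to record Session: optional bytes, tag 38 (in v2 it sits last) -> inert for the asked Session verdict: nothing fires

forward: COMPATIBLE []
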